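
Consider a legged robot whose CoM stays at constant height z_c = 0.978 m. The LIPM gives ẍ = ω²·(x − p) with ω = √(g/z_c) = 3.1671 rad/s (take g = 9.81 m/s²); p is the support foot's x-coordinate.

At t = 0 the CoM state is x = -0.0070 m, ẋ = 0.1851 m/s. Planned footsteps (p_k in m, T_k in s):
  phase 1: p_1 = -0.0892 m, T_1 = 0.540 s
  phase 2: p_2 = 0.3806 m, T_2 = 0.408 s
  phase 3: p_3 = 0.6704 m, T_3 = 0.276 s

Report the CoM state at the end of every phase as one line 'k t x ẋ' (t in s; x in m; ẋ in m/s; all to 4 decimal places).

phase 1: p=-0.0892, T=0.540, ωT=1.710234, cosh=2.855539, sinh=2.674716; start (x,ẋ)=(-0.007000, 0.185100) → end (x,ẋ)=(0.301848, 1.224884)
phase 2: p=0.3806, T=0.408, ωT=1.292177, cosh=1.957688, sinh=1.683015; start (x,ẋ)=(0.301848, 1.224884) → end (x,ẋ)=(0.877339, 1.978171)
phase 3: p=0.6704, T=0.276, ωT=0.874120, cosh=1.406997, sinh=0.989768; start (x,ẋ)=(0.877339, 1.978171) → end (x,ẋ)=(1.579772, 3.431971)

1 0.5400 0.3018 1.2249
2 0.9480 0.8773 1.9782
3 1.2240 1.5798 3.4320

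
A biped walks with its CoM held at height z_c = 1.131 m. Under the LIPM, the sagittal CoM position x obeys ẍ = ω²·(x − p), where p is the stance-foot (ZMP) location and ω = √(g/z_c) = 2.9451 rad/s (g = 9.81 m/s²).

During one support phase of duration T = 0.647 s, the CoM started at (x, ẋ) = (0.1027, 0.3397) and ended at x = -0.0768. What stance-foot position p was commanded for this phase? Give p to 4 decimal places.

ωT = 2.9451·0.647 = 1.905480; cosh(ωT) = 3.435691, sinh(ωT) = 3.286940
x(T) = p + (x₀−p)·cosh(ωT) + (ẋ₀/ω)·sinh(ωT) ⇒ p·(1 − cosh) = x(T) − x₀·cosh − (ẋ₀/ω)·sinh
numerator   = -0.0768 − (0.1027)·3.435691 − (0.3397/2.9451)·3.286940 = -0.808775
denominator = 1 − 3.435691 = -2.435691
p = -0.808775 / -2.435691 = 0.3321

p = 0.3321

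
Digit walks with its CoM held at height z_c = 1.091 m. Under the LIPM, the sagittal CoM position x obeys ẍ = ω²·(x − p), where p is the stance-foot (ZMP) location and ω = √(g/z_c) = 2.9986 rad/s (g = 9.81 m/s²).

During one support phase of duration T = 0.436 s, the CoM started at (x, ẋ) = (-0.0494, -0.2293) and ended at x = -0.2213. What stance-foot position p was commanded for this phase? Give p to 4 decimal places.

p = -0.0078

ωT = 2.9986·0.436 = 1.307390; cosh(ωT) = 1.983519, sinh(ωT) = 1.712993
x(T) = p + (x₀−p)·cosh(ωT) + (ẋ₀/ω)·sinh(ωT) ⇒ p·(1 − cosh) = x(T) − x₀·cosh − (ẋ₀/ω)·sinh
numerator   = -0.2213 − (-0.0494)·1.983519 − (-0.2293/2.9986)·1.712993 = 0.007677
denominator = 1 − 1.983519 = -0.983519
p = 0.007677 / -0.983519 = -0.0078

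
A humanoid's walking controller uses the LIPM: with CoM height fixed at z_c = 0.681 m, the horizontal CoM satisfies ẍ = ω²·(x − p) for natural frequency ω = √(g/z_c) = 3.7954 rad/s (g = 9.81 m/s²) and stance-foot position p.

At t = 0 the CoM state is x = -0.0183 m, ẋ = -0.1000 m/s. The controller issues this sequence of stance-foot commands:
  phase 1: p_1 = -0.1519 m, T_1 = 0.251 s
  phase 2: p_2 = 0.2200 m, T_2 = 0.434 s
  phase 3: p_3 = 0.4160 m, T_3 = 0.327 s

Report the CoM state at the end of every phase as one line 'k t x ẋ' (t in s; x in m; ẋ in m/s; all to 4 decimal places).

1 0.2510 0.0180 0.4106
2 0.6850 -0.0535 -0.8113
3 1.0120 -0.8028 -4.3453

phase 1: p=-0.1519, T=0.251, ωT=0.952645, cosh=1.489139, sinh=1.103420; start (x,ẋ)=(-0.018300, -0.100000) → end (x,ẋ)=(0.017976, 0.410592)
phase 2: p=0.2200, T=0.434, ωT=1.647204, cosh=2.692514, sinh=2.499926; start (x,ẋ)=(0.017976, 0.410592) → end (x,ẋ)=(-0.053505, -0.811319)
phase 3: p=0.4160, T=0.327, ωT=1.241096, cosh=1.874235, sinh=1.585167; start (x,ẋ)=(-0.053505, -0.811319) → end (x,ẋ)=(-0.802815, -4.345308)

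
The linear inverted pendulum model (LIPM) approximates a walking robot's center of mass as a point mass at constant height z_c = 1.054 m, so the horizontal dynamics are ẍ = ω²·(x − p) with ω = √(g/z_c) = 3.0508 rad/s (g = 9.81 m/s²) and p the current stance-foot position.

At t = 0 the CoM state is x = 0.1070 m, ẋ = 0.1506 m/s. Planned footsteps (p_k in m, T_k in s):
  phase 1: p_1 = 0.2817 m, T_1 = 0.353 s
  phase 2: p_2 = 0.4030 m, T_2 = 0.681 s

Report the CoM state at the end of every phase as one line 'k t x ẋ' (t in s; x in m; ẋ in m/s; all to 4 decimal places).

phase 1: p=0.2817, T=0.353, ωT=1.076932, cosh=1.638150, sinh=1.297511; start (x,ẋ)=(0.107000, 0.150600) → end (x,ẋ)=(0.059566, -0.444835)
phase 2: p=0.4030, T=0.681, ωT=2.077595, cosh=4.055235, sinh=3.930004; start (x,ẋ)=(0.059566, -0.444835) → end (x,ẋ)=(-1.562738, -5.921570)

1 0.3530 0.0596 -0.4448
2 1.0340 -1.5627 -5.9216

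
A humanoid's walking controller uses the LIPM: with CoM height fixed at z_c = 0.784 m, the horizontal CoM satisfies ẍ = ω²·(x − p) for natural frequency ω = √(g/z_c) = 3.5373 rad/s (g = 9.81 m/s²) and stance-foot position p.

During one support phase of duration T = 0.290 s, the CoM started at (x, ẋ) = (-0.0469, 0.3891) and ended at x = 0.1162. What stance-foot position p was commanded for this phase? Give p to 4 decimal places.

ωT = 3.5373·0.290 = 1.025817; cosh(ωT) = 1.573938, sinh(ωT) = 1.215435
x(T) = p + (x₀−p)·cosh(ωT) + (ẋ₀/ω)·sinh(ωT) ⇒ p·(1 − cosh) = x(T) − x₀·cosh − (ẋ₀/ω)·sinh
numerator   = 0.1162 − (-0.0469)·1.573938 − (0.3891/3.5373)·1.215435 = 0.056321
denominator = 1 − 1.573938 = -0.573938
p = 0.056321 / -0.573938 = -0.0981

p = -0.0981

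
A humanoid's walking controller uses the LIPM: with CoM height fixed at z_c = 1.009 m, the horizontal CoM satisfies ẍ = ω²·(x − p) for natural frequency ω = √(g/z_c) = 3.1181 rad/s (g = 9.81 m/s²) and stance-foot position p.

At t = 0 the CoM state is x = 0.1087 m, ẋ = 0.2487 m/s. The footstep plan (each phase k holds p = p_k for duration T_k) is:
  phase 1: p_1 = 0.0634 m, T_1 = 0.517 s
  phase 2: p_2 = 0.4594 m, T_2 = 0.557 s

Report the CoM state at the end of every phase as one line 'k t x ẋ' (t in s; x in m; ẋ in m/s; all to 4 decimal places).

1 0.5170 0.3734 0.9881
2 1.0740 1.0797 2.1553

phase 1: p=0.0634, T=0.517, ωT=1.612058, cosh=2.606296, sinh=2.406820; start (x,ẋ)=(0.108700, 0.248700) → end (x,ẋ)=(0.373433, 0.988149)
phase 2: p=0.4594, T=0.557, ωT=1.736782, cosh=2.927562, sinh=2.751475; start (x,ẋ)=(0.373433, 0.988149) → end (x,ẋ)=(1.079691, 2.155328)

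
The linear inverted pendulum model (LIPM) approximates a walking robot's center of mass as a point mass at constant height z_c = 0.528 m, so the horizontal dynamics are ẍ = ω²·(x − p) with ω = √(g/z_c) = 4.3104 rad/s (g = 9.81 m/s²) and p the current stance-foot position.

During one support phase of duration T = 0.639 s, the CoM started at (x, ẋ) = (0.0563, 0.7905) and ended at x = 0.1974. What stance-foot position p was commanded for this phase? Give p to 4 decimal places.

p = 0.2441

ωT = 4.3104·0.639 = 2.754346; cosh(ωT) = 7.887204, sinh(ωT) = 7.823553
x(T) = p + (x₀−p)·cosh(ωT) + (ẋ₀/ω)·sinh(ωT) ⇒ p·(1 − cosh) = x(T) − x₀·cosh − (ẋ₀/ω)·sinh
numerator   = 0.1974 − (0.0563)·7.887204 − (0.7905/4.3104)·7.823553 = -1.681439
denominator = 1 − 7.887204 = -6.887204
p = -1.681439 / -6.887204 = 0.2441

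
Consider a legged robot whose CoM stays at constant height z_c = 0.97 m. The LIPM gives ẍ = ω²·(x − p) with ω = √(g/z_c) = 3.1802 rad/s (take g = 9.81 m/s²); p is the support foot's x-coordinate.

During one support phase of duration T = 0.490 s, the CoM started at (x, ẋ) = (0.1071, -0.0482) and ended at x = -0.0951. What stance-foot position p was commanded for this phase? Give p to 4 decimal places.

ωT = 3.1802·0.490 = 1.558298; cosh(ωT) = 2.480611, sinh(ωT) = 2.270117
x(T) = p + (x₀−p)·cosh(ωT) + (ẋ₀/ω)·sinh(ωT) ⇒ p·(1 − cosh) = x(T) − x₀·cosh − (ẋ₀/ω)·sinh
numerator   = -0.0951 − (0.1071)·2.480611 − (-0.0482/3.1802)·2.270117 = -0.326367
denominator = 1 − 2.480611 = -1.480611
p = -0.326367 / -1.480611 = 0.2204

p = 0.2204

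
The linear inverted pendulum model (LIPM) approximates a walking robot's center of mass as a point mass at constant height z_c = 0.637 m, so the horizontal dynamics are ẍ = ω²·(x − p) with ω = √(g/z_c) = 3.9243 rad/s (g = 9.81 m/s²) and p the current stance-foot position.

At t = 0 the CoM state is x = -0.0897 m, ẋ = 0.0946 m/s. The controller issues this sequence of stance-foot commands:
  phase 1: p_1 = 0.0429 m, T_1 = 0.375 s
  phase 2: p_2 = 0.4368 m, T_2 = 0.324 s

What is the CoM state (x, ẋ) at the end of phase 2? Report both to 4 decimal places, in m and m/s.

phase 1: p=0.0429, T=0.375, ωT=1.471612, cosh=2.292904, sinh=2.063349; start (x,ẋ)=(-0.089700, 0.094600) → end (x,ẋ)=(-0.211400, -0.856780)
phase 2: p=0.4368, T=0.324, ωT=1.271473, cosh=1.923260, sinh=1.642842; start (x,ẋ)=(-0.211400, -0.856780) → end (x,ẋ)=(-1.168533, -5.826757)

x = -1.1685, ẋ = -5.8268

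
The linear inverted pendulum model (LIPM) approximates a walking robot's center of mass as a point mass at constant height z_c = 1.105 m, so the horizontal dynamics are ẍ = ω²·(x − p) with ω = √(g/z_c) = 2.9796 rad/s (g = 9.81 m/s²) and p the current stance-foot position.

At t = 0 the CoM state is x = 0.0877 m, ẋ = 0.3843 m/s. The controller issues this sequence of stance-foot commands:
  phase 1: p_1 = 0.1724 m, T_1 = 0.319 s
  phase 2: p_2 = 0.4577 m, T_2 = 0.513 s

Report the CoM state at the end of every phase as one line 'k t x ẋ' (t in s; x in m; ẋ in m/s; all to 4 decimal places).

phase 1: p=0.1724, T=0.319, ωT=0.950492, cosh=1.486767, sinh=1.100216; start (x,ẋ)=(0.087700, 0.384300) → end (x,ẋ)=(0.188373, 0.293701)
phase 2: p=0.4577, T=0.513, ωT=1.528535, cosh=2.414134, sinh=2.197281; start (x,ẋ)=(0.188373, 0.293701) → end (x,ẋ)=(0.024097, -1.054253)

1 0.3190 0.1884 0.2937
2 0.8320 0.0241 -1.0543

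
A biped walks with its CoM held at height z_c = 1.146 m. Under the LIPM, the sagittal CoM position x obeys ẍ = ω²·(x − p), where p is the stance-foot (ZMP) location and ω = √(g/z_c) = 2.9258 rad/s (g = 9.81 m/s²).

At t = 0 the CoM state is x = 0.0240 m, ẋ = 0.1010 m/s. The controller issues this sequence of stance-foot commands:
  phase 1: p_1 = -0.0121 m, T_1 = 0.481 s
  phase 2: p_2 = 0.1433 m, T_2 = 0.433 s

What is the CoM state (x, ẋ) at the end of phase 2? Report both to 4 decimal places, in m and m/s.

phase 1: p=-0.0121, T=0.481, ωT=1.407310, cosh=2.164876, sinh=1.920075; start (x,ẋ)=(0.024000, 0.101000) → end (x,ẋ)=(0.132334, 0.421453)
phase 2: p=0.1433, T=0.433, ωT=1.266871, cosh=1.915721, sinh=1.634009; start (x,ẋ)=(0.132334, 0.421453) → end (x,ẋ)=(0.357667, 0.754961)

x = 0.3577, ẋ = 0.7550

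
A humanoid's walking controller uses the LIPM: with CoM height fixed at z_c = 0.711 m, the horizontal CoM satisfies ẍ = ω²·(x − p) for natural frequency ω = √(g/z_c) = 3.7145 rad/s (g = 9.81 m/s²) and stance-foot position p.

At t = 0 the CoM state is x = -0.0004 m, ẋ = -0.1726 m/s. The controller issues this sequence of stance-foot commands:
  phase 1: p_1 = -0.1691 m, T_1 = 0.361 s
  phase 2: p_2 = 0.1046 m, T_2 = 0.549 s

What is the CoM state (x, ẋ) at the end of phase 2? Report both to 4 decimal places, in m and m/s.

x = 0.8342, ẋ = 2.8151

phase 1: p=-0.1691, T=0.361, ωT=1.340934, cosh=2.042108, sinh=1.780506; start (x,ẋ)=(-0.000400, -0.172600) → end (x,ẋ)=(0.092670, 0.763262)
phase 2: p=0.1046, T=0.549, ωT=2.039261, cosh=3.907524, sinh=3.777400; start (x,ẋ)=(0.092670, 0.763262) → end (x,ẋ)=(0.834168, 2.815067)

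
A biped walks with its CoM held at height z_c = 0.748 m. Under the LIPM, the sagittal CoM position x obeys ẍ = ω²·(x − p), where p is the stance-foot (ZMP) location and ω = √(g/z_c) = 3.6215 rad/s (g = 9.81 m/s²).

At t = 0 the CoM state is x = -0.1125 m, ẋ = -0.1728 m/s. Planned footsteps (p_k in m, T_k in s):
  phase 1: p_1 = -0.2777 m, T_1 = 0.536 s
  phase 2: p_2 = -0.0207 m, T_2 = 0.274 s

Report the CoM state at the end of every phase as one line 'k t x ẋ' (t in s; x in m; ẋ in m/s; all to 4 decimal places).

phase 1: p=-0.2777, T=0.536, ωT=1.941124, cosh=3.555060, sinh=3.411517; start (x,ẋ)=(-0.112500, -0.172800) → end (x,ẋ)=(0.146815, 1.426700)
phase 2: p=-0.0207, T=0.274, ωT=0.992291, cosh=1.534067, sinh=1.163340; start (x,ẋ)=(0.146815, 1.426700) → end (x,ẋ)=(0.694581, 2.894401)

1 0.5360 0.1468 1.4267
2 0.8100 0.6946 2.8944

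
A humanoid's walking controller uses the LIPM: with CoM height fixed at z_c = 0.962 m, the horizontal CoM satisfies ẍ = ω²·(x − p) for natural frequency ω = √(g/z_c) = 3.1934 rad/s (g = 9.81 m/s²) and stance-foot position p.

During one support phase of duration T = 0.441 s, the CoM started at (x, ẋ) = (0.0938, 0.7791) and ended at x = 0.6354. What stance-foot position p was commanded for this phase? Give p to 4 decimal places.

ωT = 3.1934·0.441 = 1.408289; cosh(ωT) = 2.166758, sinh(ωT) = 1.922197
x(T) = p + (x₀−p)·cosh(ωT) + (ẋ₀/ω)·sinh(ωT) ⇒ p·(1 − cosh) = x(T) − x₀·cosh − (ẋ₀/ω)·sinh
numerator   = 0.6354 − (0.0938)·2.166758 − (0.7791/3.1934)·1.922197 = -0.036804
denominator = 1 − 2.166758 = -1.166758
p = -0.036804 / -1.166758 = 0.0315

p = 0.0315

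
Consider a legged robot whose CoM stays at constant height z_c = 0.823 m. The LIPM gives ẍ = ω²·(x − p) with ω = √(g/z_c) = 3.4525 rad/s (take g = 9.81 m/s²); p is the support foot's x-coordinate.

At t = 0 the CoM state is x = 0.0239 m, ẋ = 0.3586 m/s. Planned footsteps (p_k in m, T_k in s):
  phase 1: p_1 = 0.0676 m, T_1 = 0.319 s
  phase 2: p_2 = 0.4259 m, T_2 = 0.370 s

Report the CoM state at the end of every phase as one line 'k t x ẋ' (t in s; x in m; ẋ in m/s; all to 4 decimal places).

1 0.3190 0.1336 0.3971
2 0.6890 0.0511 -0.9020

phase 1: p=0.0676, T=0.319, ωT=1.101348, cosh=1.670320, sinh=1.337897; start (x,ẋ)=(0.023900, 0.358600) → end (x,ẋ)=(0.133570, 0.397122)
phase 2: p=0.4259, T=0.370, ωT=1.277425, cosh=1.933072, sinh=1.654318; start (x,ẋ)=(0.133570, 0.397122) → end (x,ẋ)=(0.051092, -0.901986)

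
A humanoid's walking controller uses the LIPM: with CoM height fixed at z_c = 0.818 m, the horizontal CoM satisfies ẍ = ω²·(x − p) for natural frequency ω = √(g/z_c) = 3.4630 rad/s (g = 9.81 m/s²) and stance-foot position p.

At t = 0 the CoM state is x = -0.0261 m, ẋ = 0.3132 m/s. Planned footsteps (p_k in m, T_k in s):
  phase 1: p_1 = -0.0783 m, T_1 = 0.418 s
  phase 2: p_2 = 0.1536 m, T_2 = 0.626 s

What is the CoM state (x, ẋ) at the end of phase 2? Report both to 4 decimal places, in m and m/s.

phase 1: p=-0.0783, T=0.418, ωT=1.447534, cosh=2.243882, sinh=2.008733; start (x,ẋ)=(-0.026100, 0.313200) → end (x,ẋ)=(0.220504, 1.065900)
phase 2: p=0.1536, T=0.626, ωT=2.167838, cosh=4.426897, sinh=4.312472; start (x,ẋ)=(0.220504, 1.065900) → end (x,ẋ)=(1.777142, 5.717779)

x = 1.7771, ẋ = 5.7178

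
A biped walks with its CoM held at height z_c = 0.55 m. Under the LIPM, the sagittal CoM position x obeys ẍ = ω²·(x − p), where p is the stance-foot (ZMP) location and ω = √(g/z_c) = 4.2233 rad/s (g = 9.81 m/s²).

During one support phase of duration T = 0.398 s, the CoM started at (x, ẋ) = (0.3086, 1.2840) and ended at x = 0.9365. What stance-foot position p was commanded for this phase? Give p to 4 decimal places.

ωT = 4.2233·0.398 = 1.680873; cosh(ωT) = 2.778228, sinh(ωT) = 2.592017
x(T) = p + (x₀−p)·cosh(ωT) + (ẋ₀/ω)·sinh(ωT) ⇒ p·(1 − cosh) = x(T) − x₀·cosh − (ẋ₀/ω)·sinh
numerator   = 0.9365 − (0.3086)·2.778228 − (1.2840/4.2233)·2.592017 = -0.708906
denominator = 1 − 2.778228 = -1.778228
p = -0.708906 / -1.778228 = 0.3987

p = 0.3987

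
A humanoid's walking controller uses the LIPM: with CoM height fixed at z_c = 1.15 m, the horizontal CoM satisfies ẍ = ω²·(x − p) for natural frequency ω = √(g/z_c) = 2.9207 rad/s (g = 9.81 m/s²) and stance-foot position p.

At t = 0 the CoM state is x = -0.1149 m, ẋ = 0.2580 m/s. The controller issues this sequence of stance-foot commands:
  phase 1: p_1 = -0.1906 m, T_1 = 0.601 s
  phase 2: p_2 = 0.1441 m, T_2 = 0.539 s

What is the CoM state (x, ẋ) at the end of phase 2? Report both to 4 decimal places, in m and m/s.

x = 1.5919, ẋ = 4.4324

phase 1: p=-0.1906, T=0.601, ωT=1.755341, cosh=2.979133, sinh=2.806285; start (x,ẋ)=(-0.114900, 0.258000) → end (x,ẋ)=(0.282814, 1.389078)
phase 2: p=0.1441, T=0.539, ωT=1.574257, cosh=2.517158, sinh=2.309997; start (x,ẋ)=(0.282814, 1.389078) → end (x,ẋ)=(1.591893, 4.432402)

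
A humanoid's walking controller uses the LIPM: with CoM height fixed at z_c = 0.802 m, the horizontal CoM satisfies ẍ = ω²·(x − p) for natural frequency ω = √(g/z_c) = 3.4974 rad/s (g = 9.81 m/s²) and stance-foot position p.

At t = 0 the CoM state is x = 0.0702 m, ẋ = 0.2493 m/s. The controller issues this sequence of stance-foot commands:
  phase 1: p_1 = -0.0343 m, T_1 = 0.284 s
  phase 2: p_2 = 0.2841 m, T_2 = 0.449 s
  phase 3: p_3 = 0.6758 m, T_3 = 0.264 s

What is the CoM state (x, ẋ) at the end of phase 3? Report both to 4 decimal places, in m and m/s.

phase 1: p=-0.0343, T=0.284, ωT=0.993262, cosh=1.535197, sinh=1.164830; start (x,ẋ)=(0.070200, 0.249300) → end (x,ẋ)=(0.209159, 0.808445)
phase 2: p=0.2841, T=0.449, ωT=1.570333, cosh=2.508112, sinh=2.300136; start (x,ẋ)=(0.209159, 0.808445) → end (x,ẋ)=(0.627829, 1.424806)
phase 3: p=0.6758, T=0.264, ωT=0.923314, cosh=1.457410, sinh=1.060209; start (x,ẋ)=(0.627829, 1.424806) → end (x,ẋ)=(1.037806, 1.898652)

x = 1.0378, ẋ = 1.8987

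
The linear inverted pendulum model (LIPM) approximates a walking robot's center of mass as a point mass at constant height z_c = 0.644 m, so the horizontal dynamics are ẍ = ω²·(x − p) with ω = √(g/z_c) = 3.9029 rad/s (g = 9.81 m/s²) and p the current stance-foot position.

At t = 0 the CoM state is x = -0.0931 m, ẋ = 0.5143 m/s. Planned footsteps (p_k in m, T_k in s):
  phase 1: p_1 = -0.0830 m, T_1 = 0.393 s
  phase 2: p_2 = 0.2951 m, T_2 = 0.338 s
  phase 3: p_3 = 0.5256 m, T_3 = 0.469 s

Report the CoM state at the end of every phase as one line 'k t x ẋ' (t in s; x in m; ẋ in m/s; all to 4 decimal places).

1 0.3930 0.1837 1.1605
2 0.7310 0.5883 1.5707
3 1.2000 1.9487 5.7670

phase 1: p=-0.0830, T=0.393, ωT=1.533840, cosh=2.425825, sinh=2.210119; start (x,ẋ)=(-0.093100, 0.514300) → end (x,ẋ)=(0.183735, 1.160480)
phase 2: p=0.2951, T=0.338, ωT=1.319180, cosh=2.003854, sinh=1.736500; start (x,ẋ)=(0.183735, 1.160480) → end (x,ẋ)=(0.588268, 1.570669)
phase 3: p=0.5256, T=0.469, ωT=1.830460, cosh=3.198548, sinh=3.038208; start (x,ẋ)=(0.588268, 1.570669) → end (x,ẋ)=(1.948732, 5.766965)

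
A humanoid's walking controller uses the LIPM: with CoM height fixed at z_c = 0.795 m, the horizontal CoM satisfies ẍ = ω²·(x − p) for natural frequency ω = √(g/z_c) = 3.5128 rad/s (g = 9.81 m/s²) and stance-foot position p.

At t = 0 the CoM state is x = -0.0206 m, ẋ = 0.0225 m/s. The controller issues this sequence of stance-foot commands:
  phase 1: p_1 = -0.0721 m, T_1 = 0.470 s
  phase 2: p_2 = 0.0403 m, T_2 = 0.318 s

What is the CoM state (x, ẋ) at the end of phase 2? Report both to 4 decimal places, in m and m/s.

x = 0.3127, ẋ = 1.0763

phase 1: p=-0.0721, T=0.470, ωT=1.651016, cosh=2.702064, sinh=2.510209; start (x,ẋ)=(-0.020600, 0.022500) → end (x,ẋ)=(0.083135, 0.514916)
phase 2: p=0.0403, T=0.318, ωT=1.117070, cosh=1.691563, sinh=1.364326; start (x,ẋ)=(0.083135, 0.514916) → end (x,ẋ)=(0.312744, 1.076302)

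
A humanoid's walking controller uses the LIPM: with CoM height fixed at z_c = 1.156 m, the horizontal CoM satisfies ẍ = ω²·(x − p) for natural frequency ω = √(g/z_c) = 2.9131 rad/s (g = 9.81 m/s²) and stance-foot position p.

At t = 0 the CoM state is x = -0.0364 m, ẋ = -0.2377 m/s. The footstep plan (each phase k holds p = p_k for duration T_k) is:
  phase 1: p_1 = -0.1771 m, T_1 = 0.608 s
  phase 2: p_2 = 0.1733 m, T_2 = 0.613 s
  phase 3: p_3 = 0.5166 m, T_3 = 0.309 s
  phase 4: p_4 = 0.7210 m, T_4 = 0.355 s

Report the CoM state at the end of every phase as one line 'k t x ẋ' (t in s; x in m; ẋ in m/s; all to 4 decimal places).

phase 1: p=-0.1771, T=0.608, ωT=1.771165, cosh=3.023915, sinh=2.853781; start (x,ẋ)=(-0.036400, -0.237700) → end (x,ẋ)=(0.015505, 0.450903)
phase 2: p=0.1733, T=0.613, ωT=1.785730, cosh=3.065804, sinh=2.898130; start (x,ẋ)=(0.015505, 0.450903) → end (x,ẋ)=(0.138118, 0.050192)
phase 3: p=0.5166, T=0.309, ωT=0.900148, cosh=1.433238, sinh=1.026729; start (x,ẋ)=(0.138118, 0.050192) → end (x,ẋ)=(-0.008164, -1.060088)
phase 4: p=0.7210, T=0.355, ωT=1.034150, cosh=1.584122, sinh=1.228594; start (x,ẋ)=(-0.008164, -1.060088) → end (x,ẋ)=(-0.881175, -4.289000)

1 0.6080 0.0155 0.4509
2 1.2210 0.1381 0.0502
3 1.5300 -0.0082 -1.0601
4 1.8850 -0.8812 -4.2890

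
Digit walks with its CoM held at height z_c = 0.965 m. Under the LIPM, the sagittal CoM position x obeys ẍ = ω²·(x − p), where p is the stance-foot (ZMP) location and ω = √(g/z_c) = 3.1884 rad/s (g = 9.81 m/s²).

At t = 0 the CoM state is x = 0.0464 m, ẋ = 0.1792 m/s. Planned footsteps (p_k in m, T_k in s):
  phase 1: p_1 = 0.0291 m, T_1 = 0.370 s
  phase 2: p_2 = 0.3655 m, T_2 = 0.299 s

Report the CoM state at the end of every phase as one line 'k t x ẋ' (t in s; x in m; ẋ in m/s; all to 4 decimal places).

phase 1: p=0.0291, T=0.370, ωT=1.179708, cosh=1.780396, sinh=1.473028; start (x,ẋ)=(0.046400, 0.179200) → end (x,ẋ)=(0.142691, 0.400298)
phase 2: p=0.3655, T=0.299, ωT=0.953332, cosh=1.489897, sinh=1.104442; start (x,ẋ)=(0.142691, 0.400298) → end (x,ẋ)=(0.172198, -0.188199)

1 0.3700 0.1427 0.4003
2 0.6690 0.1722 -0.1882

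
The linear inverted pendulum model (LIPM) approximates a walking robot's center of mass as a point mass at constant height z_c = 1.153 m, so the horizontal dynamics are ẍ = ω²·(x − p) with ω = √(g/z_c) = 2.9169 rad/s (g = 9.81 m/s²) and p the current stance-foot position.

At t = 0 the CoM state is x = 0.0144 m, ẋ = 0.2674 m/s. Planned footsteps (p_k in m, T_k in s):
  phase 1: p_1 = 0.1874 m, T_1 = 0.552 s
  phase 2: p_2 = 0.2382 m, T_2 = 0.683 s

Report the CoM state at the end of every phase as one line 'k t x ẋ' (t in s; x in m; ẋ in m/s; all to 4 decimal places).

phase 1: p=0.1874, T=0.552, ωT=1.610129, cosh=2.601659, sinh=2.401797; start (x,ẋ)=(0.014400, 0.267400) → end (x,ẋ)=(-0.042508, -0.516320)
phase 2: p=0.2382, T=0.683, ωT=1.992243, cosh=3.734174, sinh=3.597785; start (x,ẋ)=(-0.042508, -0.516320) → end (x,ẋ)=(-1.446855, -4.873883)

1 0.5520 -0.0425 -0.5163
2 1.2350 -1.4469 -4.8739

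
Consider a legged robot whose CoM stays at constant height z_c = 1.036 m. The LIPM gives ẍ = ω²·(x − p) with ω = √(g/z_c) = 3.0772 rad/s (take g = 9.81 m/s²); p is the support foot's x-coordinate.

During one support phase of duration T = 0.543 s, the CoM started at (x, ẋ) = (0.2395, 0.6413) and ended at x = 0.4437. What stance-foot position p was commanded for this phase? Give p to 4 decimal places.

ωT = 3.0772·0.543 = 1.670920; cosh(ωT) = 2.752565, sinh(ωT) = 2.564491
x(T) = p + (x₀−p)·cosh(ωT) + (ẋ₀/ω)·sinh(ωT) ⇒ p·(1 − cosh) = x(T) − x₀·cosh − (ẋ₀/ω)·sinh
numerator   = 0.4437 − (0.2395)·2.752565 − (0.6413/3.0772)·2.564491 = -0.749989
denominator = 1 − 2.752565 = -1.752565
p = -0.749989 / -1.752565 = 0.4279

p = 0.4279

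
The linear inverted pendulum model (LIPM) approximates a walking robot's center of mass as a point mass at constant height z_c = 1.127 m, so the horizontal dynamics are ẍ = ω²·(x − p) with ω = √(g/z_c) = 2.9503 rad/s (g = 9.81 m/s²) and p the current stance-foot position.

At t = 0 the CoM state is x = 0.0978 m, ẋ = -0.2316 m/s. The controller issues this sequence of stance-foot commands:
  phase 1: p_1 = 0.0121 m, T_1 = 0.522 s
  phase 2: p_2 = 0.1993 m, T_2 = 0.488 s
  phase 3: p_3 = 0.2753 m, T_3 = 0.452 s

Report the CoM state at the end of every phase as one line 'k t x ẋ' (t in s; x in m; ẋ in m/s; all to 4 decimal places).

phase 1: p=0.0121, T=0.522, ωT=1.540057, cosh=2.439612, sinh=2.225243; start (x,ẋ)=(0.097800, -0.231600) → end (x,ẋ)=(0.046492, -0.002382)
phase 2: p=0.1993, T=0.488, ωT=1.439746, cosh=2.228307, sinh=1.991319; start (x,ẋ)=(0.046492, -0.002382) → end (x,ẋ)=(-0.142811, -0.903053)
phase 3: p=0.2753, T=0.452, ωT=1.333536, cosh=2.028990, sinh=1.765446; start (x,ẋ)=(-0.142811, -0.903053) → end (x,ẋ)=(-1.113425, -4.010054)

1 0.5220 0.0465 -0.0024
2 1.0100 -0.1428 -0.9031
3 1.4620 -1.1134 -4.0101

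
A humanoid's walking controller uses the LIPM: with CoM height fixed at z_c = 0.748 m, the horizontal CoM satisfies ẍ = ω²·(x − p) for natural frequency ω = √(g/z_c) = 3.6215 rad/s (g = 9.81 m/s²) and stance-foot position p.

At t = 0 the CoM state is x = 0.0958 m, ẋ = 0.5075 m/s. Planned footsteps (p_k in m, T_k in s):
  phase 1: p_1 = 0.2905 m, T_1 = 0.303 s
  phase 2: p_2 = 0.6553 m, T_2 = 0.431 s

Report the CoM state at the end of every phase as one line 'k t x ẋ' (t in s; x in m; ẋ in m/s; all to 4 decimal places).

1 0.3030 0.1529 -0.0937
2 0.7340 -0.6528 -4.3750

phase 1: p=0.2905, T=0.303, ωT=1.097314, cosh=1.664938, sinh=1.331171; start (x,ẋ)=(0.095800, 0.507500) → end (x,ẋ)=(0.152881, -0.093661)
phase 2: p=0.6553, T=0.431, ωT=1.560867, cosh=2.486450, sinh=2.276496; start (x,ẋ)=(0.152881, -0.093661) → end (x,ẋ)=(-0.652816, -4.374995)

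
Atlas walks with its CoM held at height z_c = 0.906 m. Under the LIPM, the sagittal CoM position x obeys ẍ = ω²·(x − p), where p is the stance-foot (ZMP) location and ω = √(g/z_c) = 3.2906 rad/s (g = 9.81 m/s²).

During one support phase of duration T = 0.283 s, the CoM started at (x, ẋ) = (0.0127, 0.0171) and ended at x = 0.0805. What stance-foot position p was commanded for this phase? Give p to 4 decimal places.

p = -0.1209

ωT = 3.2906·0.283 = 0.931240; cosh(ωT) = 1.465859, sinh(ωT) = 1.071794
x(T) = p + (x₀−p)·cosh(ωT) + (ẋ₀/ω)·sinh(ωT) ⇒ p·(1 − cosh) = x(T) − x₀·cosh − (ẋ₀/ω)·sinh
numerator   = 0.0805 − (0.0127)·1.465859 − (0.0171/3.2906)·1.071794 = 0.056314
denominator = 1 − 1.465859 = -0.465859
p = 0.056314 / -0.465859 = -0.1209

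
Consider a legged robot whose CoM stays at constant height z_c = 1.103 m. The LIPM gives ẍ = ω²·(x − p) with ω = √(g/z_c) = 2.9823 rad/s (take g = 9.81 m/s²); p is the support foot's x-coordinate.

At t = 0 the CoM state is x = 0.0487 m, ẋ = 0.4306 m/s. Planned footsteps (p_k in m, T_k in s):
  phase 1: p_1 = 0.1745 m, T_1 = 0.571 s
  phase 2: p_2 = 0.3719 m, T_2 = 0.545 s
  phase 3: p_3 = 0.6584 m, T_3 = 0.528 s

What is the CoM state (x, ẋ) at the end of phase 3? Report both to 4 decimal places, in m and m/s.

phase 1: p=0.1745, T=0.571, ωT=1.702893, cosh=2.835982, sinh=2.653826; start (x,ẋ)=(0.048700, 0.430600) → end (x,ẋ)=(0.200907, 0.225529)
phase 2: p=0.3719, T=0.545, ωT=1.625354, cosh=2.638528, sinh=2.441686; start (x,ẋ)=(0.200907, 0.225529) → end (x,ẋ)=(0.105376, -0.650081)
phase 3: p=0.6584, T=0.528, ωT=1.574654, cosh=2.518076, sinh=2.310997; start (x,ẋ)=(0.105376, -0.650081) → end (x,ẋ)=(-1.237908, -5.448444)

x = -1.2379, ẋ = -5.4484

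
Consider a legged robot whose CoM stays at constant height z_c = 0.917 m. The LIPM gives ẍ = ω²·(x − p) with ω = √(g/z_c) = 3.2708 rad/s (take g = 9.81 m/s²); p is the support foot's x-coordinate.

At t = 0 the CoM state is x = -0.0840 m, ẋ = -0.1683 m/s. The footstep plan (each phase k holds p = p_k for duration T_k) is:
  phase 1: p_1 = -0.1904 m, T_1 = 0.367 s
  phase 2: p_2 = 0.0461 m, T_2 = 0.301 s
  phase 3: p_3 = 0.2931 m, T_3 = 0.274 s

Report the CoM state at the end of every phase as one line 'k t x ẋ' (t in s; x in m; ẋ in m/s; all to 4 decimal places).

1 0.3670 -0.0754 0.2207
2 0.6680 -0.0615 -0.1209
3 0.9420 -0.2514 -1.3570

phase 1: p=-0.1904, T=0.367, ωT=1.200384, cosh=1.811235, sinh=1.510156; start (x,ẋ)=(-0.084000, -0.168300) → end (x,ẋ)=(-0.075390, 0.220723)
phase 2: p=0.0461, T=0.301, ωT=0.984511, cosh=1.525062, sinh=1.151440; start (x,ẋ)=(-0.075390, 0.220723) → end (x,ẋ)=(-0.061477, -0.120931)
phase 3: p=0.2931, T=0.274, ωT=0.896199, cosh=1.429195, sinh=1.021077; start (x,ẋ)=(-0.061477, -0.120931) → end (x,ẋ)=(-0.251413, -1.357030)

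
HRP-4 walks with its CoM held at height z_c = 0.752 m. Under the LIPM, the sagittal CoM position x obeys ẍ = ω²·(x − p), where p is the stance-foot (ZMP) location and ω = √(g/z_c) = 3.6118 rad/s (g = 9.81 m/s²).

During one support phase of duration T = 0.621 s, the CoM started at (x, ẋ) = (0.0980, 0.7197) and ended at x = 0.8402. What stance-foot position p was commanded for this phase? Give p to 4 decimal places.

ωT = 3.6118·0.621 = 2.242928; cosh(ωT) = 4.763510, sinh(ωT) = 4.657363
x(T) = p + (x₀−p)·cosh(ωT) + (ẋ₀/ω)·sinh(ωT) ⇒ p·(1 − cosh) = x(T) − x₀·cosh − (ẋ₀/ω)·sinh
numerator   = 0.8402 − (0.0980)·4.763510 − (0.7197/3.6118)·4.657363 = -0.554667
denominator = 1 − 4.763510 = -3.763510
p = -0.554667 / -3.763510 = 0.1474

p = 0.1474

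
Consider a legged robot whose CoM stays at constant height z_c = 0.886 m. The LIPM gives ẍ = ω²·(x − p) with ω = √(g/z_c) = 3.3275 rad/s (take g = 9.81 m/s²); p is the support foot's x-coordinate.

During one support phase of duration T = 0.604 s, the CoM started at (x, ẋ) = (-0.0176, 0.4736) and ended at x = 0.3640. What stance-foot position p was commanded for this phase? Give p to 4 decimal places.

ωT = 3.3275·0.604 = 2.009810; cosh(ωT) = 3.797957, sinh(ωT) = 3.663943
x(T) = p + (x₀−p)·cosh(ωT) + (ẋ₀/ω)·sinh(ωT) ⇒ p·(1 − cosh) = x(T) − x₀·cosh − (ẋ₀/ω)·sinh
numerator   = 0.3640 − (-0.0176)·3.797957 − (0.4736/3.3275)·3.663943 = -0.090642
denominator = 1 − 3.797957 = -2.797957
p = -0.090642 / -2.797957 = 0.0324

p = 0.0324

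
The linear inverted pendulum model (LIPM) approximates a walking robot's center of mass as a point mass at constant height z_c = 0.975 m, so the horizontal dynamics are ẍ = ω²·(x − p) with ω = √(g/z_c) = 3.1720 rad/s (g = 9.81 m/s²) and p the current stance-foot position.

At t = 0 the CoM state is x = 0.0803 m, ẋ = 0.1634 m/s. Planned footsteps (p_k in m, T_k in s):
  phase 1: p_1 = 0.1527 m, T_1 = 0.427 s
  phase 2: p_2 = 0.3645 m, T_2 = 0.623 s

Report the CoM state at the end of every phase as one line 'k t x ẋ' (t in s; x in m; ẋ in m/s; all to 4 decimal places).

phase 1: p=0.1527, T=0.427, ωT=1.354444, cosh=2.066348, sinh=1.808258; start (x,ẋ)=(0.080300, 0.163400) → end (x,ẋ)=(0.096246, -0.077630)
phase 2: p=0.3645, T=0.623, ωT=1.976156, cosh=3.676778, sinh=3.538177; start (x,ẋ)=(0.096246, -0.077630) → end (x,ẋ)=(-0.708404, -3.296074)

1 0.4270 0.0962 -0.0776
2 1.0500 -0.7084 -3.2961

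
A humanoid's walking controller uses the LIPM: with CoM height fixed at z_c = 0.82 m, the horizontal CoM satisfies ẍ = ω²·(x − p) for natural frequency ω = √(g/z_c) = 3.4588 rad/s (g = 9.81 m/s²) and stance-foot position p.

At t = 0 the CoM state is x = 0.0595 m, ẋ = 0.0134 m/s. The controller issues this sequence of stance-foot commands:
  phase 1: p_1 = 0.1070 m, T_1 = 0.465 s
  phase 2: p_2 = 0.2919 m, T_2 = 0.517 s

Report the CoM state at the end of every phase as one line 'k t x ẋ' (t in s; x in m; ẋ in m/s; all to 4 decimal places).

1 0.4650 -0.0071 -0.3590
2 0.9820 -0.9285 -4.1082

phase 1: p=0.1070, T=0.465, ωT=1.608342, cosh=2.597371, sinh=2.397152; start (x,ẋ)=(0.059500, 0.013400) → end (x,ẋ)=(-0.007088, -0.359031)
phase 2: p=0.2919, T=0.517, ωT=1.788200, cosh=3.072970, sinh=2.905709; start (x,ẋ)=(-0.007088, -0.359031) → end (x,ẋ)=(-0.928500, -4.108200)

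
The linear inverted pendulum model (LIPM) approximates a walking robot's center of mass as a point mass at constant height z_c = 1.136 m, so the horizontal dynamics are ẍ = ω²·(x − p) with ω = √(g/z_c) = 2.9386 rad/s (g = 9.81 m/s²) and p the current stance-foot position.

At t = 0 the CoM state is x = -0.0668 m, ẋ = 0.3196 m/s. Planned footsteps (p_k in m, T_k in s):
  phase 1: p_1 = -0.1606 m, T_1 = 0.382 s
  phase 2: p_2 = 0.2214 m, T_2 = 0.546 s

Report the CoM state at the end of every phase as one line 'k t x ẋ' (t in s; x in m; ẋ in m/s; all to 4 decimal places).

phase 1: p=-0.1606, T=0.382, ωT=1.122545, cosh=1.699058, sinh=1.373607; start (x,ẋ)=(-0.066800, 0.319600) → end (x,ẋ)=(0.148164, 0.921641)
phase 2: p=0.2214, T=0.546, ωT=1.604476, cosh=2.588122, sinh=2.387127; start (x,ẋ)=(0.148164, 0.921641) → end (x,ẋ)=(0.780538, 1.871583)

1 0.3820 0.1482 0.9216
2 0.9280 0.7805 1.8716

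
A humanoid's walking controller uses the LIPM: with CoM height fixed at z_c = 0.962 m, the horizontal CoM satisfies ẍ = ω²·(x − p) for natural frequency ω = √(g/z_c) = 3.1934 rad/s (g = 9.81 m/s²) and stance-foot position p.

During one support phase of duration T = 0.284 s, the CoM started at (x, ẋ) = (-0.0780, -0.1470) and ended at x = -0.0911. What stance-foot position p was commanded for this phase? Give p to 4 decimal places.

p = -0.1566

ωT = 3.1934·0.284 = 0.906926; cosh(ωT) = 1.440230, sinh(ωT) = 1.036466
x(T) = p + (x₀−p)·cosh(ωT) + (ẋ₀/ω)·sinh(ωT) ⇒ p·(1 − cosh) = x(T) − x₀·cosh − (ẋ₀/ω)·sinh
numerator   = -0.0911 − (-0.0780)·1.440230 − (-0.1470/3.1934)·1.036466 = 0.068949
denominator = 1 − 1.440230 = -0.440230
p = 0.068949 / -0.440230 = -0.1566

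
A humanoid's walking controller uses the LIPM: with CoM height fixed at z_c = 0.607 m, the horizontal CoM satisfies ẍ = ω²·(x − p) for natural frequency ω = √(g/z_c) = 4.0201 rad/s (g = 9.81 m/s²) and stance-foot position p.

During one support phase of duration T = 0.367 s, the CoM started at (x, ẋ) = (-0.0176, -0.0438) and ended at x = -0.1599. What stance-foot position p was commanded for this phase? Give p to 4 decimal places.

ωT = 4.0201·0.367 = 1.475377; cosh(ωT) = 2.300688, sinh(ωT) = 2.071995
x(T) = p + (x₀−p)·cosh(ωT) + (ẋ₀/ω)·sinh(ωT) ⇒ p·(1 − cosh) = x(T) − x₀·cosh − (ẋ₀/ω)·sinh
numerator   = -0.1599 − (-0.0176)·2.300688 − (-0.0438/4.0201)·2.071995 = -0.096833
denominator = 1 − 2.300688 = -1.300688
p = -0.096833 / -1.300688 = 0.0744

p = 0.0744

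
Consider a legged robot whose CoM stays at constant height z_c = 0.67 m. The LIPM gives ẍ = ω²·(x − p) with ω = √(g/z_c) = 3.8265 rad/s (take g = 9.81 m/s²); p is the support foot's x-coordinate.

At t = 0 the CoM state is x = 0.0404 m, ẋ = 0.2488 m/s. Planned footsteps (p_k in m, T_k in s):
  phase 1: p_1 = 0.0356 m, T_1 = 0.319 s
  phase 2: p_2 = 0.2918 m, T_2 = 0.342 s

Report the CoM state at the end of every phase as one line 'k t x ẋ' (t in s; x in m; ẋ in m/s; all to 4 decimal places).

1 0.3190 0.1450 0.4868
2 0.6610 0.2186 0.0032

phase 1: p=0.0356, T=0.319, ωT=1.220654, cosh=1.842220, sinh=1.547182; start (x,ẋ)=(0.040400, 0.248800) → end (x,ẋ)=(0.145041, 0.486762)
phase 2: p=0.2918, T=0.342, ωT=1.308663, cosh=1.985701, sinh=1.715520; start (x,ẋ)=(0.145041, 0.486762) → end (x,ẋ)=(0.218608, 0.003172)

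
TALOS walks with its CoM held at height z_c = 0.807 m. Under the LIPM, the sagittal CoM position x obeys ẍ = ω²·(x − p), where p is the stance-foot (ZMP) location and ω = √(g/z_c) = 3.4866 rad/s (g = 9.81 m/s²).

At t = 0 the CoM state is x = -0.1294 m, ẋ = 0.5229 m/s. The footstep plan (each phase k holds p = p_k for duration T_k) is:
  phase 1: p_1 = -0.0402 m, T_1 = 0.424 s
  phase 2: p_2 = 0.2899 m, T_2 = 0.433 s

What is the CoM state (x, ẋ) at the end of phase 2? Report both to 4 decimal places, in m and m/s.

x = 0.1036, ẋ = -0.3533

phase 1: p=-0.0402, T=0.424, ωT=1.478318, cosh=2.306793, sinh=2.078772; start (x,ẋ)=(-0.129400, 0.522900) → end (x,ẋ)=(0.065796, 0.559714)
phase 2: p=0.2899, T=0.433, ωT=1.509698, cosh=2.373170, sinh=2.152193; start (x,ẋ)=(0.065796, 0.559714) → end (x,ẋ)=(0.103561, -0.353342)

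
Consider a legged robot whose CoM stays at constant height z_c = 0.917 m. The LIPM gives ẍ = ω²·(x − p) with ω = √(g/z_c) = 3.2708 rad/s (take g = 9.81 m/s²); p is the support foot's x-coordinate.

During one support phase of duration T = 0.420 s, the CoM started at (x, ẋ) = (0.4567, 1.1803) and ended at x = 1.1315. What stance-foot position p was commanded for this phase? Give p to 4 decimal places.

ωT = 3.2708·0.420 = 1.373736; cosh(ωT) = 2.101620, sinh(ωT) = 1.848461
x(T) = p + (x₀−p)·cosh(ωT) + (ẋ₀/ω)·sinh(ωT) ⇒ p·(1 − cosh) = x(T) − x₀·cosh − (ẋ₀/ω)·sinh
numerator   = 1.1315 − (0.4567)·2.101620 − (1.1803/3.2708)·1.848461 = -0.495345
denominator = 1 − 2.101620 = -1.101620
p = -0.495345 / -1.101620 = 0.4497

p = 0.4497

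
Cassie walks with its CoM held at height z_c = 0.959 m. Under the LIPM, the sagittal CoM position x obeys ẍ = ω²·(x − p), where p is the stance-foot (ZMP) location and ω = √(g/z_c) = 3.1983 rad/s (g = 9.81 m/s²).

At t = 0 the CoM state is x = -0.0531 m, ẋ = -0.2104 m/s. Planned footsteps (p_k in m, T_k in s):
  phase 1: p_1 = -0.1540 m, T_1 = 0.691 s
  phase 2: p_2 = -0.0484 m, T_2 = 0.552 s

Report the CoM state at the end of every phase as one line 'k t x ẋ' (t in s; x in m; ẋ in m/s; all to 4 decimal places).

1 0.6910 0.0152 0.4827
2 1.2430 0.5709 2.0286

phase 1: p=-0.1540, T=0.691, ωT=2.210025, cosh=4.612822, sinh=4.503125; start (x,ẋ)=(-0.053100, -0.210400) → end (x,ẋ)=(0.015196, 0.482659)
phase 2: p=-0.0484, T=0.552, ωT=1.765462, cosh=3.007689, sinh=2.836581; start (x,ẋ)=(0.015196, 0.482659) → end (x,ẋ)=(0.570948, 2.028644)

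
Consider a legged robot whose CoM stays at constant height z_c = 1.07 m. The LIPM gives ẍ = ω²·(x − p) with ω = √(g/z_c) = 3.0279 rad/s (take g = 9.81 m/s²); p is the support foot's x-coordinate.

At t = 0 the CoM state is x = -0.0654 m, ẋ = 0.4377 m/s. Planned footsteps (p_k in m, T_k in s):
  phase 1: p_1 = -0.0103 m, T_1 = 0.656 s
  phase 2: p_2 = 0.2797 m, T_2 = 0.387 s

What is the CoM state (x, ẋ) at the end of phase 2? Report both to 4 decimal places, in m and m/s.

phase 1: p=-0.0103, T=0.656, ωT=1.986302, cosh=3.712868, sinh=3.575666; start (x,ẋ)=(-0.065400, 0.437700) → end (x,ẋ)=(0.302004, 1.028568)
phase 2: p=0.2797, T=0.387, ωT=1.171797, cosh=1.768799, sinh=1.458990; start (x,ẋ)=(0.302004, 1.028568) → end (x,ẋ)=(0.814765, 1.917860)

x = 0.8148, ẋ = 1.9179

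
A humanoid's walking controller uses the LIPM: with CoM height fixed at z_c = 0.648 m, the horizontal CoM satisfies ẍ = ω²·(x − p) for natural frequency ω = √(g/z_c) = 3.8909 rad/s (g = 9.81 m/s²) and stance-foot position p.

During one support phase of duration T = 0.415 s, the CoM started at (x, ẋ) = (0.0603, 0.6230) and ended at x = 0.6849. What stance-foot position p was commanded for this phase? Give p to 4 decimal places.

p = -0.0873

ωT = 3.8909·0.415 = 1.614723; cosh(ωT) = 2.612722, sinh(ωT) = 2.413776
x(T) = p + (x₀−p)·cosh(ωT) + (ẋ₀/ω)·sinh(ωT) ⇒ p·(1 − cosh) = x(T) − x₀·cosh − (ẋ₀/ω)·sinh
numerator   = 0.6849 − (0.0603)·2.612722 − (0.6230/3.8909)·2.413776 = 0.140866
denominator = 1 − 2.612722 = -1.612722
p = 0.140866 / -1.612722 = -0.0873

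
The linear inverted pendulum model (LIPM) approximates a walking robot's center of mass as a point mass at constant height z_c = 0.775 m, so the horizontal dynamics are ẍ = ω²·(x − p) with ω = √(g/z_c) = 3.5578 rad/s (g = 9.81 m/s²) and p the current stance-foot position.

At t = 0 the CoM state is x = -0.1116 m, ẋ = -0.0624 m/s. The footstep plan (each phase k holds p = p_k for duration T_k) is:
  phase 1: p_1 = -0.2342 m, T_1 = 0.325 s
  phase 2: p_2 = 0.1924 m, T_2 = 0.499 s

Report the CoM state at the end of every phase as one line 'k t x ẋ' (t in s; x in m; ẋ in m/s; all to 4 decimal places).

phase 1: p=-0.2342, T=0.325, ωT=1.156285, cosh=1.746379, sinh=1.431726; start (x,ẋ)=(-0.111600, -0.062400) → end (x,ẋ)=(-0.045205, 0.515525)
phase 2: p=0.1924, T=0.499, ωT=1.775342, cosh=3.035863, sinh=2.866438; start (x,ẋ)=(-0.045205, 0.515525) → end (x,ẋ)=(-0.113589, -0.858081)

1 0.3250 -0.0452 0.5155
2 0.8240 -0.1136 -0.8581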